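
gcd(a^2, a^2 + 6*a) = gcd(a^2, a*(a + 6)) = a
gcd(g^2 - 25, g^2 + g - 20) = g + 5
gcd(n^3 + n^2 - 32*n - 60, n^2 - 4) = n + 2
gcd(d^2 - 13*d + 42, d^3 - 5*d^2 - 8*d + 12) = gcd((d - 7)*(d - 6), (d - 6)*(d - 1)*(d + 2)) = d - 6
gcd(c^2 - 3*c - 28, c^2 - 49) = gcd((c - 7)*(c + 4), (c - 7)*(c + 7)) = c - 7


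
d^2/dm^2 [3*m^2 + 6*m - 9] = 6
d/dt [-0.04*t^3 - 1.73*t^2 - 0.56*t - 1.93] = -0.12*t^2 - 3.46*t - 0.56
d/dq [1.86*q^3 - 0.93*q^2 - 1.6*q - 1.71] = 5.58*q^2 - 1.86*q - 1.6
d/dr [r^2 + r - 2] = 2*r + 1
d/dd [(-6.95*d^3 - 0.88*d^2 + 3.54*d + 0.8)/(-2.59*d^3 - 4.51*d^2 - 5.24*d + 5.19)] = (29.0653*d^4 + 91.1732*d^3 - 81.4189*d^2 - 1.9184*d + 22.5646)/(6.7081*d^6 + 23.3618*d^5 + 47.4833*d^4 + 20.3806*d^3 - 19.3562*d^2 - 54.3912*d + 26.9361)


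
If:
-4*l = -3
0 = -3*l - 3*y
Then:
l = 3/4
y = -3/4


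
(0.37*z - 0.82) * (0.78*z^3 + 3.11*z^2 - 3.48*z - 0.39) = 0.2886*z^4 + 0.5111*z^3 - 3.8378*z^2 + 2.7093*z + 0.3198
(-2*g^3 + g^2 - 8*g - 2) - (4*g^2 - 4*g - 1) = -2*g^3 - 3*g^2 - 4*g - 1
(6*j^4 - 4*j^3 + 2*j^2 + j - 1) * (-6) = -36*j^4 + 24*j^3 - 12*j^2 - 6*j + 6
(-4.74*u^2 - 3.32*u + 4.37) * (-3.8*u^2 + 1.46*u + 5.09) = 18.012*u^4 + 5.6956*u^3 - 45.5798*u^2 - 10.5186*u + 22.2433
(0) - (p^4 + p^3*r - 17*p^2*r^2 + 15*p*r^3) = -p^4 - p^3*r + 17*p^2*r^2 - 15*p*r^3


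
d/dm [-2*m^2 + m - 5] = 1 - 4*m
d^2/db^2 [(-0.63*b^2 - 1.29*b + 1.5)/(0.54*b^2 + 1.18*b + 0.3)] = (2.22044604925031e-16*b^4 + 0.0505440000000013*b^3 + 3.23676*b^2 + 6.98868*b + 4.49112)/(0.157464*b^6 + 1.032264*b^5 + 2.518128*b^4 + 2.789992*b^3 + 1.39896*b^2 + 0.3186*b + 0.027)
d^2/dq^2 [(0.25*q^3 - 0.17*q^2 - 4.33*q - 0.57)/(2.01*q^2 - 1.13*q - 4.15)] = (-30.950308*q^3 - 15.291222*q^2 - 183.110574*q + 23.790444)/(8.120601*q^6 - 13.695939*q^5 - 42.599538*q^4 + 55.112473*q^3 + 87.95427*q^2 - 58.384275*q - 71.473375)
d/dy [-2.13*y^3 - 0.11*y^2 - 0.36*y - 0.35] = -6.39*y^2 - 0.22*y - 0.36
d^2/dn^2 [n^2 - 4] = 2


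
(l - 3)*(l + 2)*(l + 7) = l^3 + 6*l^2 - 13*l - 42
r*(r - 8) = r^2 - 8*r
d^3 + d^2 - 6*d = d*(d - 2)*(d + 3)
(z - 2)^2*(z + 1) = z^3 - 3*z^2 + 4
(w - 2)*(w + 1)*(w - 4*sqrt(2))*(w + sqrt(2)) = w^4 - 3*sqrt(2)*w^3 - w^3 - 10*w^2 + 3*sqrt(2)*w^2 + 8*w + 6*sqrt(2)*w + 16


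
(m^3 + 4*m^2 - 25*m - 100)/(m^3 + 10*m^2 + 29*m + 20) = (m - 5)/(m + 1)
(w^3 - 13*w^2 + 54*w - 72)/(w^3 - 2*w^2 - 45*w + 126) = (w - 4)/(w + 7)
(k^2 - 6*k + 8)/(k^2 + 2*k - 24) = (k - 2)/(k + 6)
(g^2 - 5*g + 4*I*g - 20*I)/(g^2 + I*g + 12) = (g - 5)/(g - 3*I)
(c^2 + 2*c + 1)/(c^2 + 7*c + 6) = (c + 1)/(c + 6)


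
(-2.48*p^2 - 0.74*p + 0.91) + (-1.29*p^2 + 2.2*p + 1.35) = -3.77*p^2 + 1.46*p + 2.26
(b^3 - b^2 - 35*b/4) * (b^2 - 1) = b^5 - b^4 - 39*b^3/4 + b^2 + 35*b/4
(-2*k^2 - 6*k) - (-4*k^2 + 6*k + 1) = 2*k^2 - 12*k - 1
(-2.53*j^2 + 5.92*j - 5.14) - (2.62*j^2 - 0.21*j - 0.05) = -5.15*j^2 + 6.13*j - 5.09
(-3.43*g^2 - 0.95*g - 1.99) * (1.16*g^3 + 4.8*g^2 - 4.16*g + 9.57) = -3.9788*g^5 - 17.566*g^4 + 7.4004*g^3 - 38.4251*g^2 - 0.8131*g - 19.0443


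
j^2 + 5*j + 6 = (j + 2)*(j + 3)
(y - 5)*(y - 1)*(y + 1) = y^3 - 5*y^2 - y + 5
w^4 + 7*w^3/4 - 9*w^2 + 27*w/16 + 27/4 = (w - 3/2)^2*(w + 3/4)*(w + 4)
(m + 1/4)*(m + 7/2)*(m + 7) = m^3 + 43*m^2/4 + 217*m/8 + 49/8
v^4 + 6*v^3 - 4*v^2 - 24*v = v*(v - 2)*(v + 2)*(v + 6)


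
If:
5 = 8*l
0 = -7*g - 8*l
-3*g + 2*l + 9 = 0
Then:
No Solution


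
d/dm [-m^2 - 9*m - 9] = -2*m - 9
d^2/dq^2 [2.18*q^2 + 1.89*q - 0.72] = 4.36000000000000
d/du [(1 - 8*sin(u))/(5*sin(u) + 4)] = -37*cos(u)/(5*sin(u) + 4)^2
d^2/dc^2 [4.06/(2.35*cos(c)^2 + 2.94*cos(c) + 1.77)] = (-89.6854*(1 - cos(c)^2)^2 - 84.1516200000001*cos(c)^3 - 12.385436*cos(c)^2 + 189.430668*cos(c) + 126.096292)/(2.35*cos(c)^2 + 2.94*cos(c) + 1.77)^3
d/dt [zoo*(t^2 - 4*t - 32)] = zoo*(t - 2)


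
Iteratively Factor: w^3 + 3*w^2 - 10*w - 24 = (w + 2)*(w^2 + w - 12) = (w - 3)*(w + 2)*(w + 4)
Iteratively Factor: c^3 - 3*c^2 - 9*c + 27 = (c - 3)*(c^2 - 9) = (c - 3)^2*(c + 3)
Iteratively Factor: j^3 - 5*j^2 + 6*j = (j)*(j^2 - 5*j + 6) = j*(j - 2)*(j - 3)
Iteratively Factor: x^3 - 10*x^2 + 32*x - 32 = (x - 4)*(x^2 - 6*x + 8) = (x - 4)^2*(x - 2)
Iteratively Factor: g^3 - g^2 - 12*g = (g)*(g^2 - g - 12) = g*(g + 3)*(g - 4)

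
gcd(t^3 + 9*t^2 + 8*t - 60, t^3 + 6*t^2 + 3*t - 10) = t + 5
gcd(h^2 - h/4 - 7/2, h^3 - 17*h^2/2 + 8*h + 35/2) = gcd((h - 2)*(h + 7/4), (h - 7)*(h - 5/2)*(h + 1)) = 1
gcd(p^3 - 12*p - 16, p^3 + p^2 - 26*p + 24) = p - 4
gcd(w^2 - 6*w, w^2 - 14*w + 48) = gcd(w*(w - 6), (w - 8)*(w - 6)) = w - 6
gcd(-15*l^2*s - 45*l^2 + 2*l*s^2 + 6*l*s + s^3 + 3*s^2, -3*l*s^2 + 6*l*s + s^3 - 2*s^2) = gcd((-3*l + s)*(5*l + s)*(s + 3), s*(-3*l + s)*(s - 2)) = -3*l + s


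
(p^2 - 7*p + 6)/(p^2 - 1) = (p - 6)/(p + 1)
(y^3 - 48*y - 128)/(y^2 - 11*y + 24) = (y^2 + 8*y + 16)/(y - 3)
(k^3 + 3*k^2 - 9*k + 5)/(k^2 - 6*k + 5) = (k^2 + 4*k - 5)/(k - 5)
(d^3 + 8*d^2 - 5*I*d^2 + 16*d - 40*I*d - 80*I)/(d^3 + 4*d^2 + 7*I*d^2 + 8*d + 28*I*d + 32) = (d^2 + d*(4 - 5*I) - 20*I)/(d^2 + 7*I*d + 8)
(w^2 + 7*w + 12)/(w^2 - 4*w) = (w^2 + 7*w + 12)/(w*(w - 4))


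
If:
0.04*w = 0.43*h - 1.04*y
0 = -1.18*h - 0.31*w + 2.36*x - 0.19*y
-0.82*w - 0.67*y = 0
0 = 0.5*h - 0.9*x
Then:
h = 0.00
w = 0.00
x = 0.00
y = 0.00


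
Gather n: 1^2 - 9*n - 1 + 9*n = 0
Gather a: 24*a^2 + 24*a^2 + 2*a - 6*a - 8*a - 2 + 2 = 48*a^2 - 12*a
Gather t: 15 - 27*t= 15 - 27*t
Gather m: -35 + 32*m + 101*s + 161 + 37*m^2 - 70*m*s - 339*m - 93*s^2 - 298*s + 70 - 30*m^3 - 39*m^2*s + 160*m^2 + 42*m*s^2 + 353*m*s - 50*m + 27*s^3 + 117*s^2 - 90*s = -30*m^3 + m^2*(197 - 39*s) + m*(42*s^2 + 283*s - 357) + 27*s^3 + 24*s^2 - 287*s + 196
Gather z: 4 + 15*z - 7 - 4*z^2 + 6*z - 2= -4*z^2 + 21*z - 5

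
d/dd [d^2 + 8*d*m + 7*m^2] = 2*d + 8*m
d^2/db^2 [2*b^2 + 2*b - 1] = 4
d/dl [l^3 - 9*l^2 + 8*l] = 3*l^2 - 18*l + 8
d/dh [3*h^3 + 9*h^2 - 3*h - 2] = 9*h^2 + 18*h - 3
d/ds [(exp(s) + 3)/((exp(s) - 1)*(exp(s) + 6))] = (-exp(2*s) - 6*exp(s) - 21)*exp(s)/(exp(4*s) + 10*exp(3*s) + 13*exp(2*s) - 60*exp(s) + 36)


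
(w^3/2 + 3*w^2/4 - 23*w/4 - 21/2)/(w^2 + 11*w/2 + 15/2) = (2*w^2 - 3*w - 14)/(2*(2*w + 5))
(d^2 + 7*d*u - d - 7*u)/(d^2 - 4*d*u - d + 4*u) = (-d - 7*u)/(-d + 4*u)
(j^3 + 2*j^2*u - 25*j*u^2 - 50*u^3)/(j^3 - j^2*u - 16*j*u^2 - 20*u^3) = (j + 5*u)/(j + 2*u)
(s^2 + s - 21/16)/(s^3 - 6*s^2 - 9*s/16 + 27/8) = (4*s + 7)/(4*s^2 - 21*s - 18)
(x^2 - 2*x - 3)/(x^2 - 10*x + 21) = (x + 1)/(x - 7)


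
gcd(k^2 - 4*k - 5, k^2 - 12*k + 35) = k - 5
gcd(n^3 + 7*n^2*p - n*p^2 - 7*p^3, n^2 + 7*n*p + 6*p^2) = n + p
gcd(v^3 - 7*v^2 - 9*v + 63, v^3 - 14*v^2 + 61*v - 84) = v^2 - 10*v + 21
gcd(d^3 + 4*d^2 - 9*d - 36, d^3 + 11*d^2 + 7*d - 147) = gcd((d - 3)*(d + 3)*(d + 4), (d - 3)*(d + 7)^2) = d - 3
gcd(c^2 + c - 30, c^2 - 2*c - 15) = c - 5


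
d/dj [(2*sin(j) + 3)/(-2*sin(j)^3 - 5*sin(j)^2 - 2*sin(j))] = 2*(18*sin(j) - sin(3*j) - 7*cos(2*j) + 10)*cos(j)/((sin(j) + 2)^2*(2*sin(j) + 1)^2*sin(j)^2)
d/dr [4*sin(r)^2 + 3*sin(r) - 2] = (8*sin(r) + 3)*cos(r)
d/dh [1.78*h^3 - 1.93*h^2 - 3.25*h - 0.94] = 5.34*h^2 - 3.86*h - 3.25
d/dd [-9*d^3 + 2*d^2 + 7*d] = -27*d^2 + 4*d + 7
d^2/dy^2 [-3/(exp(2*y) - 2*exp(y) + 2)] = 6*(-4*(1 - exp(y))^2*exp(y) + (2*exp(y) - 1)*(exp(2*y) - 2*exp(y) + 2))*exp(y)/(exp(2*y) - 2*exp(y) + 2)^3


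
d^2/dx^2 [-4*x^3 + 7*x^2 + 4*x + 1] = 14 - 24*x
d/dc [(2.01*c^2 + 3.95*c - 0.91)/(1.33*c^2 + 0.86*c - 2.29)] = (-3.5249*c^2 - 6.7852*c - 8.2629)/(1.7689*c^4 + 2.2876*c^3 - 5.3518*c^2 - 3.9388*c + 5.2441)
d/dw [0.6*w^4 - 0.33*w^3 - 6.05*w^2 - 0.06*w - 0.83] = 2.4*w^3 - 0.99*w^2 - 12.1*w - 0.06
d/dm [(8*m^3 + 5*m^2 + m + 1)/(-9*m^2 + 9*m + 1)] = 2*(-36*m^4 + 72*m^3 + 39*m^2 + 14*m - 4)/(81*m^4 - 162*m^3 + 63*m^2 + 18*m + 1)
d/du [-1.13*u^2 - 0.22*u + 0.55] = -2.26*u - 0.22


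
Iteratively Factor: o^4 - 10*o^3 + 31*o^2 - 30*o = (o - 2)*(o^3 - 8*o^2 + 15*o) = (o - 5)*(o - 2)*(o^2 - 3*o) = (o - 5)*(o - 3)*(o - 2)*(o)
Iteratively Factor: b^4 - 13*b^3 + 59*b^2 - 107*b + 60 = (b - 4)*(b^3 - 9*b^2 + 23*b - 15) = (b - 4)*(b - 3)*(b^2 - 6*b + 5) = (b - 4)*(b - 3)*(b - 1)*(b - 5)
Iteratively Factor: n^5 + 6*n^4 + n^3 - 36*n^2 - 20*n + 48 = (n - 2)*(n^4 + 8*n^3 + 17*n^2 - 2*n - 24) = (n - 2)*(n + 4)*(n^3 + 4*n^2 + n - 6) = (n - 2)*(n - 1)*(n + 4)*(n^2 + 5*n + 6) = (n - 2)*(n - 1)*(n + 3)*(n + 4)*(n + 2)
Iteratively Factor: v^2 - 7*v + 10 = (v - 5)*(v - 2)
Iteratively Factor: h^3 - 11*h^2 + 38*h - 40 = (h - 5)*(h^2 - 6*h + 8) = (h - 5)*(h - 4)*(h - 2)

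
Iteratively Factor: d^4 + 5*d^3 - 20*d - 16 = (d + 1)*(d^3 + 4*d^2 - 4*d - 16) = (d - 2)*(d + 1)*(d^2 + 6*d + 8) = (d - 2)*(d + 1)*(d + 2)*(d + 4)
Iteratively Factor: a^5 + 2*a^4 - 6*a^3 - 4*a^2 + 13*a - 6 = (a - 1)*(a^4 + 3*a^3 - 3*a^2 - 7*a + 6) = (a - 1)*(a + 2)*(a^3 + a^2 - 5*a + 3) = (a - 1)^2*(a + 2)*(a^2 + 2*a - 3) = (a - 1)^2*(a + 2)*(a + 3)*(a - 1)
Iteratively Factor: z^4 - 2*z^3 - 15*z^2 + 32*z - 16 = (z - 1)*(z^3 - z^2 - 16*z + 16) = (z - 1)^2*(z^2 - 16) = (z - 1)^2*(z + 4)*(z - 4)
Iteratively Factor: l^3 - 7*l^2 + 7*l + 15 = (l - 5)*(l^2 - 2*l - 3) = (l - 5)*(l - 3)*(l + 1)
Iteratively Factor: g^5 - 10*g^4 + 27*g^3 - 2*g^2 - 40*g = (g - 5)*(g^4 - 5*g^3 + 2*g^2 + 8*g) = g*(g - 5)*(g^3 - 5*g^2 + 2*g + 8) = g*(g - 5)*(g - 4)*(g^2 - g - 2) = g*(g - 5)*(g - 4)*(g + 1)*(g - 2)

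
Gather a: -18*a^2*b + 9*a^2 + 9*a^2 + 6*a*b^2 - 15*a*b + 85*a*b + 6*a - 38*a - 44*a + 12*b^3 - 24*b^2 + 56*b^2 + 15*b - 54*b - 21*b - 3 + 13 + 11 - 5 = a^2*(18 - 18*b) + a*(6*b^2 + 70*b - 76) + 12*b^3 + 32*b^2 - 60*b + 16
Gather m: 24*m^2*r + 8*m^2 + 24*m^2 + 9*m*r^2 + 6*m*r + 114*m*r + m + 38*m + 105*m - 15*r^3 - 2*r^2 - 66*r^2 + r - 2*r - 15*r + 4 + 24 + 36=m^2*(24*r + 32) + m*(9*r^2 + 120*r + 144) - 15*r^3 - 68*r^2 - 16*r + 64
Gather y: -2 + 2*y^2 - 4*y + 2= 2*y^2 - 4*y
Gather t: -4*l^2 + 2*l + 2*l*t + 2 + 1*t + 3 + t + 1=-4*l^2 + 2*l + t*(2*l + 2) + 6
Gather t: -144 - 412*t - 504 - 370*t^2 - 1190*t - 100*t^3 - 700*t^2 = -100*t^3 - 1070*t^2 - 1602*t - 648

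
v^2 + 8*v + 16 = (v + 4)^2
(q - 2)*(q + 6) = q^2 + 4*q - 12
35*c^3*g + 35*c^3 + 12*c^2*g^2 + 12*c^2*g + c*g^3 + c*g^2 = (5*c + g)*(7*c + g)*(c*g + c)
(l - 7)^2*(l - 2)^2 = l^4 - 18*l^3 + 109*l^2 - 252*l + 196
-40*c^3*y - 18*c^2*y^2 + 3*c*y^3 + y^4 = y*(-4*c + y)*(2*c + y)*(5*c + y)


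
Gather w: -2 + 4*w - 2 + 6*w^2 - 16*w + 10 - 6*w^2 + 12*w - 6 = 0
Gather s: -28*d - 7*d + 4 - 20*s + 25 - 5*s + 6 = -35*d - 25*s + 35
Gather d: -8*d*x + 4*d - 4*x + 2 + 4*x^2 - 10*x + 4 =d*(4 - 8*x) + 4*x^2 - 14*x + 6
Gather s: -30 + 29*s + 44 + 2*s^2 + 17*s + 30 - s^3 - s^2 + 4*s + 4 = -s^3 + s^2 + 50*s + 48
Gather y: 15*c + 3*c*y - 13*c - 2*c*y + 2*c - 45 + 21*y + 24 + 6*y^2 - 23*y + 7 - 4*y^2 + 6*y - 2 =4*c + 2*y^2 + y*(c + 4) - 16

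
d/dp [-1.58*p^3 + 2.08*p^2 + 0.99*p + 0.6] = -4.74*p^2 + 4.16*p + 0.99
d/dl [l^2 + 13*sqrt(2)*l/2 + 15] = 2*l + 13*sqrt(2)/2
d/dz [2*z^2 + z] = 4*z + 1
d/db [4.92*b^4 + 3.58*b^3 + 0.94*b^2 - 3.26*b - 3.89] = 19.68*b^3 + 10.74*b^2 + 1.88*b - 3.26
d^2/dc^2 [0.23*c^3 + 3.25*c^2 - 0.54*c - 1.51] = 1.38*c + 6.5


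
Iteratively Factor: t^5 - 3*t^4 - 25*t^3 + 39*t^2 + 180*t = (t)*(t^4 - 3*t^3 - 25*t^2 + 39*t + 180) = t*(t - 4)*(t^3 + t^2 - 21*t - 45) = t*(t - 4)*(t + 3)*(t^2 - 2*t - 15) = t*(t - 4)*(t + 3)^2*(t - 5)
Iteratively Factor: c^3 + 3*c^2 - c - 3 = (c - 1)*(c^2 + 4*c + 3) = (c - 1)*(c + 1)*(c + 3)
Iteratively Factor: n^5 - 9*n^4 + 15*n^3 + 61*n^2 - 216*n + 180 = (n - 3)*(n^4 - 6*n^3 - 3*n^2 + 52*n - 60) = (n - 3)*(n - 2)*(n^3 - 4*n^2 - 11*n + 30) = (n - 3)*(n - 2)^2*(n^2 - 2*n - 15) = (n - 5)*(n - 3)*(n - 2)^2*(n + 3)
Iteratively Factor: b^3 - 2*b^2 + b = (b - 1)*(b^2 - b) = (b - 1)^2*(b)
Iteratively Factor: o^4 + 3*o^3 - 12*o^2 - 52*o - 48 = (o + 2)*(o^3 + o^2 - 14*o - 24) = (o + 2)*(o + 3)*(o^2 - 2*o - 8) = (o + 2)^2*(o + 3)*(o - 4)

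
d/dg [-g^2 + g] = 1 - 2*g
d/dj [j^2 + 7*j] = 2*j + 7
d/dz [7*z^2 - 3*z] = 14*z - 3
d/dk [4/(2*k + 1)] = -8/(2*k + 1)^2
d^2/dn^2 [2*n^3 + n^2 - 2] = 12*n + 2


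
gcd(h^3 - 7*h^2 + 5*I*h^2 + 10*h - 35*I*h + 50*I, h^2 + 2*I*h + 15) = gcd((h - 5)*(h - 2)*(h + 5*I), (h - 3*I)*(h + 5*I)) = h + 5*I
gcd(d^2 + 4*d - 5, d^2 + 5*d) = d + 5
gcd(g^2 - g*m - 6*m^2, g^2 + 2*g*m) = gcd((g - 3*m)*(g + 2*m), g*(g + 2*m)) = g + 2*m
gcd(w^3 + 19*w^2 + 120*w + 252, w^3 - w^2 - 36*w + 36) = w + 6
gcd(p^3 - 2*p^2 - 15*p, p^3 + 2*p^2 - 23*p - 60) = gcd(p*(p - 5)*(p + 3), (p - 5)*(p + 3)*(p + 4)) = p^2 - 2*p - 15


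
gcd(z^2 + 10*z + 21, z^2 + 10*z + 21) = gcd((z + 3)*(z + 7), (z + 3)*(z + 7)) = z^2 + 10*z + 21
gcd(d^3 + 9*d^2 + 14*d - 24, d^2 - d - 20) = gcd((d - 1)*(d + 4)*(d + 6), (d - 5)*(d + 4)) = d + 4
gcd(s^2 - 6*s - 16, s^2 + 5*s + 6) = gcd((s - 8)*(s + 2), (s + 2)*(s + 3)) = s + 2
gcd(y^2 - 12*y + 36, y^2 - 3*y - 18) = y - 6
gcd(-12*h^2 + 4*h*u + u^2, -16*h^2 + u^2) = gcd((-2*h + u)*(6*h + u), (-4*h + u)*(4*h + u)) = 1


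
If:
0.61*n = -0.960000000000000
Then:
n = -1.57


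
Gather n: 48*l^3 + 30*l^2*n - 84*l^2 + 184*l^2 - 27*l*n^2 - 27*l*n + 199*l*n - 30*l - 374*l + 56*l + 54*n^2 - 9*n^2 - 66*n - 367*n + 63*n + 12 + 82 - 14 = 48*l^3 + 100*l^2 - 348*l + n^2*(45 - 27*l) + n*(30*l^2 + 172*l - 370) + 80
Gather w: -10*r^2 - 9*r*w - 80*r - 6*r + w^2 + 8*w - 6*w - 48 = -10*r^2 - 86*r + w^2 + w*(2 - 9*r) - 48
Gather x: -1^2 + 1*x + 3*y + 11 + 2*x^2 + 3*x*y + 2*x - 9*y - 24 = 2*x^2 + x*(3*y + 3) - 6*y - 14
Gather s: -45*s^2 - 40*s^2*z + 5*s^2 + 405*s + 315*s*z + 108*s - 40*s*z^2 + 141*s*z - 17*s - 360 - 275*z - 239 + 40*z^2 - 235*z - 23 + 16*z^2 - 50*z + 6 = s^2*(-40*z - 40) + s*(-40*z^2 + 456*z + 496) + 56*z^2 - 560*z - 616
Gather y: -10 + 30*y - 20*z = 30*y - 20*z - 10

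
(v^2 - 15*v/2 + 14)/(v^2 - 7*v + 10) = (v^2 - 15*v/2 + 14)/(v^2 - 7*v + 10)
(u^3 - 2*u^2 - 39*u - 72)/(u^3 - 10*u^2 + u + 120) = (u + 3)/(u - 5)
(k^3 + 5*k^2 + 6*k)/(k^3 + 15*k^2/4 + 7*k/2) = 4*(k + 3)/(4*k + 7)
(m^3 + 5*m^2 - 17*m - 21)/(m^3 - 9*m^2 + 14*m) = (m^3 + 5*m^2 - 17*m - 21)/(m*(m^2 - 9*m + 14))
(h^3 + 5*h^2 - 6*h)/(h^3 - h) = (h + 6)/(h + 1)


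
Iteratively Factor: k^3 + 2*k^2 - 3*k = (k + 3)*(k^2 - k) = k*(k + 3)*(k - 1)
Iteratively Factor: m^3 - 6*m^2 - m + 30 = (m - 3)*(m^2 - 3*m - 10) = (m - 3)*(m + 2)*(m - 5)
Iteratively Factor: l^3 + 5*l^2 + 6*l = (l)*(l^2 + 5*l + 6) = l*(l + 3)*(l + 2)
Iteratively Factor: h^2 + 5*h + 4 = (h + 4)*(h + 1)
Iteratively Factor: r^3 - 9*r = (r + 3)*(r^2 - 3*r) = (r - 3)*(r + 3)*(r)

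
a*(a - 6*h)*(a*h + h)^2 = a^4*h^2 - 6*a^3*h^3 + 2*a^3*h^2 - 12*a^2*h^3 + a^2*h^2 - 6*a*h^3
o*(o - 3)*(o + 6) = o^3 + 3*o^2 - 18*o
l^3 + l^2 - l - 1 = (l - 1)*(l + 1)^2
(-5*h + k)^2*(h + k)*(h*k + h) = 25*h^4*k + 25*h^4 + 15*h^3*k^2 + 15*h^3*k - 9*h^2*k^3 - 9*h^2*k^2 + h*k^4 + h*k^3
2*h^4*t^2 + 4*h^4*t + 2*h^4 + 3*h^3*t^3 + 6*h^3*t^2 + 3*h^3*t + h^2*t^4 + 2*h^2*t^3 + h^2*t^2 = (h + t)*(2*h + t)*(h*t + h)^2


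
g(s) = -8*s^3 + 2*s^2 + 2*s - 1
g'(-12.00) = -3502.00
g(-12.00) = 14087.00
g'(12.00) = -3406.00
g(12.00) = -13513.00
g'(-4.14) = -425.91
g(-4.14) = 592.66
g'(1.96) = -82.36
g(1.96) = -49.63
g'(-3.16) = -250.29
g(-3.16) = 265.09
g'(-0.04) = 1.80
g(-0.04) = -1.08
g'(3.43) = -266.64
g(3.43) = -293.44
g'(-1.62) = -67.47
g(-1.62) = 35.02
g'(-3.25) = -264.50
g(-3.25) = 288.25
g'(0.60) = -4.24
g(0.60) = -0.81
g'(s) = -24*s^2 + 4*s + 2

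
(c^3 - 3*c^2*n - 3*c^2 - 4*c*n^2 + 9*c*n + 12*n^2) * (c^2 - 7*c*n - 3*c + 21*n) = c^5 - 10*c^4*n - 6*c^4 + 17*c^3*n^2 + 60*c^3*n + 9*c^3 + 28*c^2*n^3 - 102*c^2*n^2 - 90*c^2*n - 168*c*n^3 + 153*c*n^2 + 252*n^3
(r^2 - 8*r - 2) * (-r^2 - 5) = -r^4 + 8*r^3 - 3*r^2 + 40*r + 10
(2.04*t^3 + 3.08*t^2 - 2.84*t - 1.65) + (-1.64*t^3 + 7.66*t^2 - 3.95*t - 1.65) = 0.4*t^3 + 10.74*t^2 - 6.79*t - 3.3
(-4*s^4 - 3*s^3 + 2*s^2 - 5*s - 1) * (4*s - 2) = -16*s^5 - 4*s^4 + 14*s^3 - 24*s^2 + 6*s + 2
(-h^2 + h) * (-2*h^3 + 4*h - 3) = 2*h^5 - 2*h^4 - 4*h^3 + 7*h^2 - 3*h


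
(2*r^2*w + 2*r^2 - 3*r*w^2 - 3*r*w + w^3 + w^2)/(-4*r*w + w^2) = (-2*r^2*w - 2*r^2 + 3*r*w^2 + 3*r*w - w^3 - w^2)/(w*(4*r - w))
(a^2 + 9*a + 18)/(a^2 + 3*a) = (a + 6)/a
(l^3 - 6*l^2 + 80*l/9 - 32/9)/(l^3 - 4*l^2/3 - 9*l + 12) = (3*l^2 - 14*l + 8)/(3*(l^2 - 9))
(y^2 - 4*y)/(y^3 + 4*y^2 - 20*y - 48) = y/(y^2 + 8*y + 12)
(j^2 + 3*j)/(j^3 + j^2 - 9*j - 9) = j/(j^2 - 2*j - 3)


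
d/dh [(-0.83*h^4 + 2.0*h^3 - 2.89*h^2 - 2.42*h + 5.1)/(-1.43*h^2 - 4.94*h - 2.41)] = (2.3738*h^5 + 9.4406*h^4 - 11.7588*h^3 - 3.644*h^2 + 28.5158*h + 31.0262)/(2.0449*h^4 + 14.1284*h^3 + 31.2962*h^2 + 23.8108*h + 5.8081)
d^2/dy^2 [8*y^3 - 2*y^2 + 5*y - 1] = 48*y - 4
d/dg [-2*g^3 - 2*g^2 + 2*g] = -6*g^2 - 4*g + 2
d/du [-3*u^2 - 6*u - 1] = -6*u - 6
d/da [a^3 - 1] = 3*a^2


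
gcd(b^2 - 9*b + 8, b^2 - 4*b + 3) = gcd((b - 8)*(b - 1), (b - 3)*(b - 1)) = b - 1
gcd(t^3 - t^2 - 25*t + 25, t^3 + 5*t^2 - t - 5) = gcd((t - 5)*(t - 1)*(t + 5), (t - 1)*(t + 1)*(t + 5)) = t^2 + 4*t - 5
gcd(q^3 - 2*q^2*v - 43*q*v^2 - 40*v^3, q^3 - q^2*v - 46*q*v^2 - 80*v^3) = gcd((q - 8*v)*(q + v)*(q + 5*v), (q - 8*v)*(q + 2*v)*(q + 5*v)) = q^2 - 3*q*v - 40*v^2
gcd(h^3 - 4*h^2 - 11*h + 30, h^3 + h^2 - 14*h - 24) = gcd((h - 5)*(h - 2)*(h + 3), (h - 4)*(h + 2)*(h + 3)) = h + 3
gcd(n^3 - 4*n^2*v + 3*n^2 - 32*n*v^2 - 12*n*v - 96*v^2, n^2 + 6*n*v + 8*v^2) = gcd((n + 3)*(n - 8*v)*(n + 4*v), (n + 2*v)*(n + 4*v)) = n + 4*v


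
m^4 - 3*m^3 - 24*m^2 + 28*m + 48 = (m - 6)*(m - 2)*(m + 1)*(m + 4)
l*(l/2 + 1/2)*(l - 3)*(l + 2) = l^4/2 - 7*l^2/2 - 3*l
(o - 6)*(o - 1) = o^2 - 7*o + 6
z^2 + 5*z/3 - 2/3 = (z - 1/3)*(z + 2)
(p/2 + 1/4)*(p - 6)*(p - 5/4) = p^3/2 - 27*p^2/8 + 31*p/16 + 15/8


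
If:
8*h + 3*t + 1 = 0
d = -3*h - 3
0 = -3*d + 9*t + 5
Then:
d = -26/5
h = 11/15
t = -103/45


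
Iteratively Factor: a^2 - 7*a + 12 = (a - 4)*(a - 3)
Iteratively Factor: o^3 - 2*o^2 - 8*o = (o)*(o^2 - 2*o - 8) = o*(o - 4)*(o + 2)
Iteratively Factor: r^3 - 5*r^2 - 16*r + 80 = (r + 4)*(r^2 - 9*r + 20) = (r - 5)*(r + 4)*(r - 4)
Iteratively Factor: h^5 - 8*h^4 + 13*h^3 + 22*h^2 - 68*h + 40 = (h + 2)*(h^4 - 10*h^3 + 33*h^2 - 44*h + 20) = (h - 2)*(h + 2)*(h^3 - 8*h^2 + 17*h - 10) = (h - 2)*(h - 1)*(h + 2)*(h^2 - 7*h + 10) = (h - 5)*(h - 2)*(h - 1)*(h + 2)*(h - 2)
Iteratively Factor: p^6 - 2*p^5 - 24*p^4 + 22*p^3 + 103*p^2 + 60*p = (p + 1)*(p^5 - 3*p^4 - 21*p^3 + 43*p^2 + 60*p) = p*(p + 1)*(p^4 - 3*p^3 - 21*p^2 + 43*p + 60) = p*(p - 3)*(p + 1)*(p^3 - 21*p - 20) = p*(p - 3)*(p + 1)^2*(p^2 - p - 20) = p*(p - 3)*(p + 1)^2*(p + 4)*(p - 5)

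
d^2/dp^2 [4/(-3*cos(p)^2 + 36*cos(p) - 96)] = 4*(4*sin(p)^4 - 18*sin(p)^2 + 429*cos(p) - 9*cos(3*p) - 210)/(3*(cos(p) - 8)^3*(cos(p) - 4)^3)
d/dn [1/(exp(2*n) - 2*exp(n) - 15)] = 2*(1 - exp(n))*exp(n)/(-exp(2*n) + 2*exp(n) + 15)^2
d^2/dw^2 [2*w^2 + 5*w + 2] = 4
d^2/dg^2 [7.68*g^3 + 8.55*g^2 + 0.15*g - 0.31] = 46.08*g + 17.1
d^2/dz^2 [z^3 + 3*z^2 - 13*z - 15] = 6*z + 6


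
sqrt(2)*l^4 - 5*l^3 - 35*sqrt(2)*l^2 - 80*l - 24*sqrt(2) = (l - 6*sqrt(2))*(l + sqrt(2))*(l + 2*sqrt(2))*(sqrt(2)*l + 1)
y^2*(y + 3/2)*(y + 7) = y^4 + 17*y^3/2 + 21*y^2/2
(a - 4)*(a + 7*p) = a^2 + 7*a*p - 4*a - 28*p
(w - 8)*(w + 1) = w^2 - 7*w - 8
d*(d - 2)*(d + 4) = d^3 + 2*d^2 - 8*d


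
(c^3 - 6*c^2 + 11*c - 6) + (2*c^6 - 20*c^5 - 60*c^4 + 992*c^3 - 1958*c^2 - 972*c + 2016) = 2*c^6 - 20*c^5 - 60*c^4 + 993*c^3 - 1964*c^2 - 961*c + 2010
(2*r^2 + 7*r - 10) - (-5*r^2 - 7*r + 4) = 7*r^2 + 14*r - 14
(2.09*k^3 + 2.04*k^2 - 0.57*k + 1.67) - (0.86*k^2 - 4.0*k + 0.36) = 2.09*k^3 + 1.18*k^2 + 3.43*k + 1.31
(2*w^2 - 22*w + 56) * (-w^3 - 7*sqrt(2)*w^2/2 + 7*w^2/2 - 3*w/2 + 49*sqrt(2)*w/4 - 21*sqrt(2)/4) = -2*w^5 - 7*sqrt(2)*w^4 + 29*w^4 - 136*w^3 + 203*sqrt(2)*w^3/2 - 476*sqrt(2)*w^2 + 229*w^2 - 84*w + 1603*sqrt(2)*w/2 - 294*sqrt(2)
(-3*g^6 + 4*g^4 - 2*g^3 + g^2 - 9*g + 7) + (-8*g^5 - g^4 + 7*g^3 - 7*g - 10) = -3*g^6 - 8*g^5 + 3*g^4 + 5*g^3 + g^2 - 16*g - 3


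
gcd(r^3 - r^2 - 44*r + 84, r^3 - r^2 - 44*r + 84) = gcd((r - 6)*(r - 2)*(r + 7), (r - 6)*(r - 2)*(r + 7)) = r^3 - r^2 - 44*r + 84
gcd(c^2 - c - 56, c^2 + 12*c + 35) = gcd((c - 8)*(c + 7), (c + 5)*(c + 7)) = c + 7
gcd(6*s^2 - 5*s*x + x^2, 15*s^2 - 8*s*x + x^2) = -3*s + x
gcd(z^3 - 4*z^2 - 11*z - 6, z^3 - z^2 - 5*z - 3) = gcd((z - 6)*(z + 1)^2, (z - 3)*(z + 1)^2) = z^2 + 2*z + 1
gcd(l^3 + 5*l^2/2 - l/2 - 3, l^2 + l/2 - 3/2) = l^2 + l/2 - 3/2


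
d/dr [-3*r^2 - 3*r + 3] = -6*r - 3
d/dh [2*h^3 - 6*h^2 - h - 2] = 6*h^2 - 12*h - 1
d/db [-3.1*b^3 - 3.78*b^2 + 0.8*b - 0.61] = -9.3*b^2 - 7.56*b + 0.8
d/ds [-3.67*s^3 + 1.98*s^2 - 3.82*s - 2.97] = -11.01*s^2 + 3.96*s - 3.82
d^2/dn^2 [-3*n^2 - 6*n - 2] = -6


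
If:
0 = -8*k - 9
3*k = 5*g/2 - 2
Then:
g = -11/20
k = -9/8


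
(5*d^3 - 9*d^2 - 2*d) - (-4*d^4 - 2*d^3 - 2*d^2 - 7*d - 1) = 4*d^4 + 7*d^3 - 7*d^2 + 5*d + 1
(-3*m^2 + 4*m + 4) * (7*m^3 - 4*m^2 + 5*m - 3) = -21*m^5 + 40*m^4 - 3*m^3 + 13*m^2 + 8*m - 12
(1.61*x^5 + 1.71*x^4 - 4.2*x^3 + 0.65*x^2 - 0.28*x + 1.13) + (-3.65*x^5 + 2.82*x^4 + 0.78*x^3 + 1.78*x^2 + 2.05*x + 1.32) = -2.04*x^5 + 4.53*x^4 - 3.42*x^3 + 2.43*x^2 + 1.77*x + 2.45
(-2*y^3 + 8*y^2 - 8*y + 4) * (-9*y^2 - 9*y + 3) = 18*y^5 - 54*y^4 - 6*y^3 + 60*y^2 - 60*y + 12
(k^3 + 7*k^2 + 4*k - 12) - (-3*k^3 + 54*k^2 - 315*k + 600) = 4*k^3 - 47*k^2 + 319*k - 612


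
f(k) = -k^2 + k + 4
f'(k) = 1 - 2*k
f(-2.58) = -5.24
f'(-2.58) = 6.16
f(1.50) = 3.25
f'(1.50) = -2.00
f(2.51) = 0.21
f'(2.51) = -4.02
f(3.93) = -7.51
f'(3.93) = -6.86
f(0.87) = 4.11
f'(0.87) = -0.74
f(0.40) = 4.24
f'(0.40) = 0.20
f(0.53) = 4.25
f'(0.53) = -0.06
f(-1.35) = 0.83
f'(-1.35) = 3.70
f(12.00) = -128.00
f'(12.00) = -23.00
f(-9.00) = -86.00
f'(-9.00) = 19.00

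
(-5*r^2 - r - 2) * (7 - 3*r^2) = 15*r^4 + 3*r^3 - 29*r^2 - 7*r - 14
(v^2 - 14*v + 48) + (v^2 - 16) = 2*v^2 - 14*v + 32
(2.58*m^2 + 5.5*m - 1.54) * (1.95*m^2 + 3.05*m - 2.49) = 5.031*m^4 + 18.594*m^3 + 7.3478*m^2 - 18.392*m + 3.8346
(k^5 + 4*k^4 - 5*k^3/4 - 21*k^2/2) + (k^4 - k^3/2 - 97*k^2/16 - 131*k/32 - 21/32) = k^5 + 5*k^4 - 7*k^3/4 - 265*k^2/16 - 131*k/32 - 21/32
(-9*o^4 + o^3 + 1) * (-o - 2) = 9*o^5 + 17*o^4 - 2*o^3 - o - 2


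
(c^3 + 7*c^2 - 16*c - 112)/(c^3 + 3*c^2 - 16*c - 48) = (c + 7)/(c + 3)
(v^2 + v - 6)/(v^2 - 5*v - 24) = (v - 2)/(v - 8)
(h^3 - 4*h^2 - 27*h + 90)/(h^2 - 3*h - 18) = (h^2 + 2*h - 15)/(h + 3)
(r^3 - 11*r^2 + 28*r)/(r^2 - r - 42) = r*(r - 4)/(r + 6)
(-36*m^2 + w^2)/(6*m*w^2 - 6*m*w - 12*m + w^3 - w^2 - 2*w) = (-6*m + w)/(w^2 - w - 2)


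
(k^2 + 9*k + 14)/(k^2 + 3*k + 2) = (k + 7)/(k + 1)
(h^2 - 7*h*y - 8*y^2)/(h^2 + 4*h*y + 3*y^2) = (h - 8*y)/(h + 3*y)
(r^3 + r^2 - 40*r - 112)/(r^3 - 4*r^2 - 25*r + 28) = (r + 4)/(r - 1)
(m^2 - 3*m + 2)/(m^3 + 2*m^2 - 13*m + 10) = 1/(m + 5)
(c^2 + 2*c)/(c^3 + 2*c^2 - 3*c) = (c + 2)/(c^2 + 2*c - 3)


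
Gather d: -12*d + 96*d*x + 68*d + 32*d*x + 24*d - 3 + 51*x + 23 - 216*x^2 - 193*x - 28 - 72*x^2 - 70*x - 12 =d*(128*x + 80) - 288*x^2 - 212*x - 20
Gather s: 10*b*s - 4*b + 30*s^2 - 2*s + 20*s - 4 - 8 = -4*b + 30*s^2 + s*(10*b + 18) - 12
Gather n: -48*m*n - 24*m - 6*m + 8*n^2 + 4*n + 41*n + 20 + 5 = -30*m + 8*n^2 + n*(45 - 48*m) + 25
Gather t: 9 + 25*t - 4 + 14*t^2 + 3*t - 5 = 14*t^2 + 28*t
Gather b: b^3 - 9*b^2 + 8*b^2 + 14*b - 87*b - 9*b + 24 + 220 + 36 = b^3 - b^2 - 82*b + 280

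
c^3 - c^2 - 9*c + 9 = (c - 3)*(c - 1)*(c + 3)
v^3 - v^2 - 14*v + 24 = (v - 3)*(v - 2)*(v + 4)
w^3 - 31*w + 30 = (w - 5)*(w - 1)*(w + 6)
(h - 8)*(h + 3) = h^2 - 5*h - 24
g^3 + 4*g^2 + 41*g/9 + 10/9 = (g + 1/3)*(g + 5/3)*(g + 2)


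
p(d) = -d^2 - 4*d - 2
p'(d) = -2*d - 4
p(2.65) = -19.62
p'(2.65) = -9.30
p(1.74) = -11.99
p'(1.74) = -7.48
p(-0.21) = -1.20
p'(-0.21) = -3.58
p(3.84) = -32.11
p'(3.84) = -11.68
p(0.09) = -2.37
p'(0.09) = -4.18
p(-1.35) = 1.58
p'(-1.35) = -1.30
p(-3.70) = -0.89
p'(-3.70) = 3.40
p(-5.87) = -12.98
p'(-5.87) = 7.74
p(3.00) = -23.00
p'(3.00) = -10.00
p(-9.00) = -47.00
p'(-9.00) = 14.00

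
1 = 1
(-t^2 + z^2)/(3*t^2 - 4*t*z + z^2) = (t + z)/(-3*t + z)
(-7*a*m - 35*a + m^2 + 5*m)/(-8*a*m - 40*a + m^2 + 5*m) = (7*a - m)/(8*a - m)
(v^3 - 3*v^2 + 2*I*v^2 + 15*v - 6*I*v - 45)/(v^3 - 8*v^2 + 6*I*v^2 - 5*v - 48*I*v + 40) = (v^2 - 3*v*(1 + I) + 9*I)/(v^2 + v*(-8 + I) - 8*I)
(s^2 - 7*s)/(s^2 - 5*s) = (s - 7)/(s - 5)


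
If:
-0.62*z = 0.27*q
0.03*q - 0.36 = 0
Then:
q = 12.00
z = -5.23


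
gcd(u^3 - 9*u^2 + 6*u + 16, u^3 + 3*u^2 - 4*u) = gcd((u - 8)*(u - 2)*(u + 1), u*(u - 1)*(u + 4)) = 1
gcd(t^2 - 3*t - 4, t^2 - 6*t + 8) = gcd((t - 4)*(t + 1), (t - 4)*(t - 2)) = t - 4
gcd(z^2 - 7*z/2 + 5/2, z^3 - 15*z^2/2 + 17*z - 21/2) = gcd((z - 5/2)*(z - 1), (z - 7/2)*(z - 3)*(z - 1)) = z - 1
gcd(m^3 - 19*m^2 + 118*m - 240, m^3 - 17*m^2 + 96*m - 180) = m^2 - 11*m + 30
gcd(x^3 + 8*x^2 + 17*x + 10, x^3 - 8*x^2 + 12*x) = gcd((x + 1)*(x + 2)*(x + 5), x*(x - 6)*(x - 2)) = 1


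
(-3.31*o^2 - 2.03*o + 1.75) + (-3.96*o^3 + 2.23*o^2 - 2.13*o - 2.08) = -3.96*o^3 - 1.08*o^2 - 4.16*o - 0.33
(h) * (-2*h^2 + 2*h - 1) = -2*h^3 + 2*h^2 - h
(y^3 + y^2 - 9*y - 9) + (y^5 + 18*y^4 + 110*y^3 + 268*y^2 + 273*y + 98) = y^5 + 18*y^4 + 111*y^3 + 269*y^2 + 264*y + 89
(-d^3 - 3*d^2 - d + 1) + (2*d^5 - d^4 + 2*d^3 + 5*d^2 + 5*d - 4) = 2*d^5 - d^4 + d^3 + 2*d^2 + 4*d - 3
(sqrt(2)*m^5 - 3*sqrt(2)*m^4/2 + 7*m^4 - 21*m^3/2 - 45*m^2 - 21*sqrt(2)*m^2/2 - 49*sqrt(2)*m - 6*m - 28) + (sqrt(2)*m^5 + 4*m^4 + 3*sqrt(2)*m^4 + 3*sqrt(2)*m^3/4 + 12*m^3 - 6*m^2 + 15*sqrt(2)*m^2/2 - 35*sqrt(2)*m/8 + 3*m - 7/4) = 2*sqrt(2)*m^5 + 3*sqrt(2)*m^4/2 + 11*m^4 + 3*sqrt(2)*m^3/4 + 3*m^3/2 - 51*m^2 - 3*sqrt(2)*m^2 - 427*sqrt(2)*m/8 - 3*m - 119/4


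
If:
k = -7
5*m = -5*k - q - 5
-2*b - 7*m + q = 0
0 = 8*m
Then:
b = 15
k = -7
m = 0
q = 30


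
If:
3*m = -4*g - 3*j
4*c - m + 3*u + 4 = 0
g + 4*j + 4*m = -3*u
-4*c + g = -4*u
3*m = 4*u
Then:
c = -183/248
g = -27/62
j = 44/31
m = -26/31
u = -39/62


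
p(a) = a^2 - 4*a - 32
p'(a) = 2*a - 4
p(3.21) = -34.54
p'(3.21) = 2.42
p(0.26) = -32.97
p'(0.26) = -3.48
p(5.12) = -26.27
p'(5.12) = 6.24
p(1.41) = -35.65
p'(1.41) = -1.18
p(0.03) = -32.12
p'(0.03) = -3.94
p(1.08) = -35.15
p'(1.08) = -1.84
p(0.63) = -34.12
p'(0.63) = -2.74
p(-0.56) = -29.45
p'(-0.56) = -5.12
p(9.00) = 13.00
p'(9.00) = 14.00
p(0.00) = -32.00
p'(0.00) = -4.00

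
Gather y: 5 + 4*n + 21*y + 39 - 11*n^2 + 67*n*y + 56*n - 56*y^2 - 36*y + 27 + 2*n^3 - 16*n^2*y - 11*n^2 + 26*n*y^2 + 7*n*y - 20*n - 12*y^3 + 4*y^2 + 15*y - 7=2*n^3 - 22*n^2 + 40*n - 12*y^3 + y^2*(26*n - 52) + y*(-16*n^2 + 74*n) + 64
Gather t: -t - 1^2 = -t - 1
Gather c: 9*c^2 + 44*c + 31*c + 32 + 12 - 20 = 9*c^2 + 75*c + 24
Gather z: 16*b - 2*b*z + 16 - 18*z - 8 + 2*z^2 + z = 16*b + 2*z^2 + z*(-2*b - 17) + 8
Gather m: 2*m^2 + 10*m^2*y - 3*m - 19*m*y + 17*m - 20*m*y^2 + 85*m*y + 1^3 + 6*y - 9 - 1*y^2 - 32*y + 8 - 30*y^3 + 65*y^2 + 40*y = m^2*(10*y + 2) + m*(-20*y^2 + 66*y + 14) - 30*y^3 + 64*y^2 + 14*y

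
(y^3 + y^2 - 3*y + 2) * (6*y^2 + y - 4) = 6*y^5 + 7*y^4 - 21*y^3 + 5*y^2 + 14*y - 8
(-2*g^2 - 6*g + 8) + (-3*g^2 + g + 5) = -5*g^2 - 5*g + 13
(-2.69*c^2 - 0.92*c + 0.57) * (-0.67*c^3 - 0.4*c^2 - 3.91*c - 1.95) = 1.8023*c^5 + 1.6924*c^4 + 10.504*c^3 + 8.6147*c^2 - 0.4347*c - 1.1115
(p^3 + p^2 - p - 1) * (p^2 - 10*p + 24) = p^5 - 9*p^4 + 13*p^3 + 33*p^2 - 14*p - 24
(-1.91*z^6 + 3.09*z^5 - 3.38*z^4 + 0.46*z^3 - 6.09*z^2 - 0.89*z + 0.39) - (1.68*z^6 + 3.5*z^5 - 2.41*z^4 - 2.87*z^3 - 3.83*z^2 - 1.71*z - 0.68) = -3.59*z^6 - 0.41*z^5 - 0.97*z^4 + 3.33*z^3 - 2.26*z^2 + 0.82*z + 1.07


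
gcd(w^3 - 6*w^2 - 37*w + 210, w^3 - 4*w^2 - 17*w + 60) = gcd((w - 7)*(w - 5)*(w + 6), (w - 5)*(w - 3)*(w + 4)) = w - 5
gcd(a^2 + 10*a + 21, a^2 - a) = 1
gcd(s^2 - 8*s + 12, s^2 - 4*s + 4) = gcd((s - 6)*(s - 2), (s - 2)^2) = s - 2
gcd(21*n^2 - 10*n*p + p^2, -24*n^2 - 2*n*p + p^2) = 1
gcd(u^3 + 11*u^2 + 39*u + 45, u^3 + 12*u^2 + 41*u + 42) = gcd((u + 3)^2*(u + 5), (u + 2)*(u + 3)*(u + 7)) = u + 3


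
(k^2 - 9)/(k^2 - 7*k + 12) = (k + 3)/(k - 4)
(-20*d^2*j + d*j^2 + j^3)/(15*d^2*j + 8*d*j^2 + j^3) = (-4*d + j)/(3*d + j)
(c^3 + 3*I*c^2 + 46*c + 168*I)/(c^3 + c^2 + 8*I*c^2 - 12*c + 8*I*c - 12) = (c^2 - 3*I*c + 28)/(c^2 + c*(1 + 2*I) + 2*I)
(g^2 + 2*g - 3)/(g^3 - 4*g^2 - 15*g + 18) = 1/(g - 6)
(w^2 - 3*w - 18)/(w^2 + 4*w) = (w^2 - 3*w - 18)/(w*(w + 4))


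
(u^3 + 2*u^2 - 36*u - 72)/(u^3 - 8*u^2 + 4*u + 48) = (u + 6)/(u - 4)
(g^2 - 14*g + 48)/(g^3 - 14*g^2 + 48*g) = 1/g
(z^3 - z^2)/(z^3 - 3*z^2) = (z - 1)/(z - 3)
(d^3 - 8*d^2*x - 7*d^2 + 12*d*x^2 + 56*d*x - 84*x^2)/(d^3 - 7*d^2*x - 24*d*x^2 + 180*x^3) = (-d^2 + 2*d*x + 7*d - 14*x)/(-d^2 + d*x + 30*x^2)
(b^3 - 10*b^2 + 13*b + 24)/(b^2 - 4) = (b^3 - 10*b^2 + 13*b + 24)/(b^2 - 4)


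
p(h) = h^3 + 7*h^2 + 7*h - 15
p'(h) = 3*h^2 + 14*h + 7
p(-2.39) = -5.40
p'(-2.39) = -9.32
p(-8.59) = -192.45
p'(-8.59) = 108.10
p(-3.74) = 4.42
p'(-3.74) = -3.40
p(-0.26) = -16.36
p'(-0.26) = 3.56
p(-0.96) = -16.15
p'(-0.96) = -3.68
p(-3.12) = 0.93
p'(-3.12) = -7.48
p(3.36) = 125.48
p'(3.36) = 87.91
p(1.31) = 8.43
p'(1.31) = 30.49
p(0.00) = -15.00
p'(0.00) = 7.00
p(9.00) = 1344.00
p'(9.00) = 376.00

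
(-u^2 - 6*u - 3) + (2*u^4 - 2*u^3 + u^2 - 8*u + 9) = 2*u^4 - 2*u^3 - 14*u + 6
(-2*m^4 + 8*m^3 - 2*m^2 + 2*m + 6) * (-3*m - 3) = 6*m^5 - 18*m^4 - 18*m^3 - 24*m - 18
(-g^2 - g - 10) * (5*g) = -5*g^3 - 5*g^2 - 50*g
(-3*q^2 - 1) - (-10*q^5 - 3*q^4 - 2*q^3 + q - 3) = 10*q^5 + 3*q^4 + 2*q^3 - 3*q^2 - q + 2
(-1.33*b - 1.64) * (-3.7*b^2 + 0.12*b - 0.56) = 4.921*b^3 + 5.9084*b^2 + 0.548*b + 0.9184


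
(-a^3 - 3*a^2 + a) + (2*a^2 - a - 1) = -a^3 - a^2 - 1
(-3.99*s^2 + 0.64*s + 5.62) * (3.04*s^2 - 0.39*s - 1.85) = -12.1296*s^4 + 3.5017*s^3 + 24.2167*s^2 - 3.3758*s - 10.397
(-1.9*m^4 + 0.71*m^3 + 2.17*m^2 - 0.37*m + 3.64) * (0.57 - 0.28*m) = 0.532*m^5 - 1.2818*m^4 - 0.2029*m^3 + 1.3405*m^2 - 1.2301*m + 2.0748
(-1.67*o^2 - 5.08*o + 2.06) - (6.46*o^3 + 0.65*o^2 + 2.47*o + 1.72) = -6.46*o^3 - 2.32*o^2 - 7.55*o + 0.34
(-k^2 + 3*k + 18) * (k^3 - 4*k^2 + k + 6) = -k^5 + 7*k^4 + 5*k^3 - 75*k^2 + 36*k + 108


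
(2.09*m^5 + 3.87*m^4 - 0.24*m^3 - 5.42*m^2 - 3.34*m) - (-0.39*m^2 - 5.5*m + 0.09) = 2.09*m^5 + 3.87*m^4 - 0.24*m^3 - 5.03*m^2 + 2.16*m - 0.09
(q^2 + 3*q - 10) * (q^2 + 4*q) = q^4 + 7*q^3 + 2*q^2 - 40*q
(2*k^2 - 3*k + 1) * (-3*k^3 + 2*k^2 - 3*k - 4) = -6*k^5 + 13*k^4 - 15*k^3 + 3*k^2 + 9*k - 4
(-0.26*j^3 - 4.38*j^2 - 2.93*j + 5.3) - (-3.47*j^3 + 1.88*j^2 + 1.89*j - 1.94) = 3.21*j^3 - 6.26*j^2 - 4.82*j + 7.24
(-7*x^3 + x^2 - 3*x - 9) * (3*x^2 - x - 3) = -21*x^5 + 10*x^4 + 11*x^3 - 27*x^2 + 18*x + 27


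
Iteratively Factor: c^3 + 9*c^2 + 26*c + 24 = (c + 4)*(c^2 + 5*c + 6) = (c + 3)*(c + 4)*(c + 2)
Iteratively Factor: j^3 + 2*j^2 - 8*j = (j - 2)*(j^2 + 4*j) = (j - 2)*(j + 4)*(j)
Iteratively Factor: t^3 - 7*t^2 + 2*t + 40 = (t + 2)*(t^2 - 9*t + 20) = (t - 4)*(t + 2)*(t - 5)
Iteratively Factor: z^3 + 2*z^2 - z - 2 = (z + 2)*(z^2 - 1) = (z + 1)*(z + 2)*(z - 1)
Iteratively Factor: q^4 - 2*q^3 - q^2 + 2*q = (q + 1)*(q^3 - 3*q^2 + 2*q) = (q - 2)*(q + 1)*(q^2 - q) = (q - 2)*(q - 1)*(q + 1)*(q)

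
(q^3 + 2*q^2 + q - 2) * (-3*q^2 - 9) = -3*q^5 - 6*q^4 - 12*q^3 - 12*q^2 - 9*q + 18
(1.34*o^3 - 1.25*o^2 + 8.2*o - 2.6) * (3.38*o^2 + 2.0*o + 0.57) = 4.5292*o^5 - 1.545*o^4 + 25.9798*o^3 + 6.8995*o^2 - 0.526000000000001*o - 1.482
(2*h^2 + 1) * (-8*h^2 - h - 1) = -16*h^4 - 2*h^3 - 10*h^2 - h - 1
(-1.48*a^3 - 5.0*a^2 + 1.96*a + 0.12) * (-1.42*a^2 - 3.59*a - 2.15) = 2.1016*a^5 + 12.4132*a^4 + 18.3488*a^3 + 3.5432*a^2 - 4.6448*a - 0.258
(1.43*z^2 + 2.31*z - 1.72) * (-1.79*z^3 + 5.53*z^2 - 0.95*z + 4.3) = -2.5597*z^5 + 3.773*z^4 + 14.4946*z^3 - 5.5571*z^2 + 11.567*z - 7.396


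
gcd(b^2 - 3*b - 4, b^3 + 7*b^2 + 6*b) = b + 1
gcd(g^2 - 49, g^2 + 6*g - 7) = g + 7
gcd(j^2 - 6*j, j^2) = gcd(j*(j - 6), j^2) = j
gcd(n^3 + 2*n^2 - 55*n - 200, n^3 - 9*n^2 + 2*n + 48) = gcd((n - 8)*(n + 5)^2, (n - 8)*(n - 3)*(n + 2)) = n - 8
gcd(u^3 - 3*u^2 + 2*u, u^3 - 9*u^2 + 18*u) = u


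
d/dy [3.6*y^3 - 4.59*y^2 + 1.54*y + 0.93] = 10.8*y^2 - 9.18*y + 1.54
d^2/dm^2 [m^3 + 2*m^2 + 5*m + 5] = 6*m + 4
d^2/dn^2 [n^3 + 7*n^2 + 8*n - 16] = 6*n + 14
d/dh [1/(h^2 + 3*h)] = (-2*h - 3)/(h^2*(h + 3)^2)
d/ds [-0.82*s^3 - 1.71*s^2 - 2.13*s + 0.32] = -2.46*s^2 - 3.42*s - 2.13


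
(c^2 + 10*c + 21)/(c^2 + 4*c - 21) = (c + 3)/(c - 3)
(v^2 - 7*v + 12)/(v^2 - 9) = (v - 4)/(v + 3)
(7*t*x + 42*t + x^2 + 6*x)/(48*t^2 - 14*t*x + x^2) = (7*t*x + 42*t + x^2 + 6*x)/(48*t^2 - 14*t*x + x^2)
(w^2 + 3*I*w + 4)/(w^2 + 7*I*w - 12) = (w - I)/(w + 3*I)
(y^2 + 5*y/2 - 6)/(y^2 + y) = (y^2 + 5*y/2 - 6)/(y*(y + 1))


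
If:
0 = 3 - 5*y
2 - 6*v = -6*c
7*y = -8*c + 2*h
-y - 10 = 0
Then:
No Solution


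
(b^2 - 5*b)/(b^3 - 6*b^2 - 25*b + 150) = b/(b^2 - b - 30)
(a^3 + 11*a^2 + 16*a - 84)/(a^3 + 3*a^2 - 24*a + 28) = (a + 6)/(a - 2)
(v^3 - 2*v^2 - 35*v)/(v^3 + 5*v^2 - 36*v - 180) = v*(v - 7)/(v^2 - 36)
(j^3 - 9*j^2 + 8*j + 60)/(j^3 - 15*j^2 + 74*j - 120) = (j + 2)/(j - 4)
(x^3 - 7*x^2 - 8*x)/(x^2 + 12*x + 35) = x*(x^2 - 7*x - 8)/(x^2 + 12*x + 35)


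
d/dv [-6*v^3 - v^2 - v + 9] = -18*v^2 - 2*v - 1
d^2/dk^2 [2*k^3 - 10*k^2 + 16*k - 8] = 12*k - 20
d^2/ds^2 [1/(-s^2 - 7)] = 2*(7 - 3*s^2)/(s^2 + 7)^3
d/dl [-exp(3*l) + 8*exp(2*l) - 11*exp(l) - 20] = (-3*exp(2*l) + 16*exp(l) - 11)*exp(l)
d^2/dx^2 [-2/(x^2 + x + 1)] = 4*(x^2 + x - (2*x + 1)^2 + 1)/(x^2 + x + 1)^3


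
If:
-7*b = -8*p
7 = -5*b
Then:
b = -7/5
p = -49/40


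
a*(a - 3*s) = a^2 - 3*a*s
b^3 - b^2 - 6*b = b*(b - 3)*(b + 2)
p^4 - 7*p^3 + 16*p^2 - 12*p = p*(p - 3)*(p - 2)^2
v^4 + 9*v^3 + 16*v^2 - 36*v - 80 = (v - 2)*(v + 2)*(v + 4)*(v + 5)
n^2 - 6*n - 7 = (n - 7)*(n + 1)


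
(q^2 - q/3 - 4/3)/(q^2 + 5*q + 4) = (q - 4/3)/(q + 4)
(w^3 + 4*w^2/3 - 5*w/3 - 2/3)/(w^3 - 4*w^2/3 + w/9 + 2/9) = 3*(w + 2)/(3*w - 2)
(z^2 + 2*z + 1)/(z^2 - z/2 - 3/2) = 2*(z + 1)/(2*z - 3)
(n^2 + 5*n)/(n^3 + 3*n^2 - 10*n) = 1/(n - 2)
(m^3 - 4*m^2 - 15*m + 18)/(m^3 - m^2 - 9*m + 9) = (m - 6)/(m - 3)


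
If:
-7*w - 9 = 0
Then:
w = -9/7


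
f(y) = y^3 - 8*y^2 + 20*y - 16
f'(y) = 3*y^2 - 16*y + 20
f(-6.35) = -721.63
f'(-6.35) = 242.57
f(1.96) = -0.00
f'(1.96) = 0.16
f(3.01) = -1.01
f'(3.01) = -0.98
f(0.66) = -6.00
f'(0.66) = 10.75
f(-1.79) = -83.17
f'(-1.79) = 58.25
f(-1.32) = -58.64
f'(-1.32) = 46.35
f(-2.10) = -102.54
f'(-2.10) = 66.83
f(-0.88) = -40.48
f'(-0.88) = 36.40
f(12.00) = 800.00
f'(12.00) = 260.00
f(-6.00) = -640.00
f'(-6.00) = 224.00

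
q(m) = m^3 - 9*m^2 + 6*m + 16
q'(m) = 3*m^2 - 18*m + 6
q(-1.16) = -4.63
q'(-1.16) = 30.92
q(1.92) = 1.42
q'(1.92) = -17.50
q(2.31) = -5.84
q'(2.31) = -19.57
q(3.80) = -36.29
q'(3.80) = -19.08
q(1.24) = 11.51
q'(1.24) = -11.71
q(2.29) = -5.45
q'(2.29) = -19.49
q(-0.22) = 14.23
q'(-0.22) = 10.11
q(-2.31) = -58.21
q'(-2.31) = 63.59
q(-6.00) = -560.00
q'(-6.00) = 222.00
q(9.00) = 70.00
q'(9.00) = 87.00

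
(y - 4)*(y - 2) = y^2 - 6*y + 8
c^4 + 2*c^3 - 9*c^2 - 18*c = c*(c - 3)*(c + 2)*(c + 3)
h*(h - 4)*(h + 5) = h^3 + h^2 - 20*h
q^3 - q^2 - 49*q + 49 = (q - 7)*(q - 1)*(q + 7)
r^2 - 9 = (r - 3)*(r + 3)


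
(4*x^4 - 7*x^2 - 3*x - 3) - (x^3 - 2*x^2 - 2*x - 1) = 4*x^4 - x^3 - 5*x^2 - x - 2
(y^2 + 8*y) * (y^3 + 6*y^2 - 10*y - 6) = y^5 + 14*y^4 + 38*y^3 - 86*y^2 - 48*y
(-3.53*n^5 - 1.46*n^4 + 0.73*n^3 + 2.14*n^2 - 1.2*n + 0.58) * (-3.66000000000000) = 12.9198*n^5 + 5.3436*n^4 - 2.6718*n^3 - 7.8324*n^2 + 4.392*n - 2.1228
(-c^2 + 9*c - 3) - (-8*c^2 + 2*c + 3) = 7*c^2 + 7*c - 6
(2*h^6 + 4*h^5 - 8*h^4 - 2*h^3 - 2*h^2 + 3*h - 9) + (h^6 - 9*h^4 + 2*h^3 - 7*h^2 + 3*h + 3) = 3*h^6 + 4*h^5 - 17*h^4 - 9*h^2 + 6*h - 6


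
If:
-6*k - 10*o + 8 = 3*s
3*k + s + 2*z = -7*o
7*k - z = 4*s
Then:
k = 91*z/125 + 224/125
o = -93*z/125 - 152/125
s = 128*z/125 + 392/125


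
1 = 1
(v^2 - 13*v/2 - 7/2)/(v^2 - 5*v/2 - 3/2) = (v - 7)/(v - 3)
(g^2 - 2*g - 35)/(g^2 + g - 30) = (g^2 - 2*g - 35)/(g^2 + g - 30)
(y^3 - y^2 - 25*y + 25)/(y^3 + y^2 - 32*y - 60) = (y^2 - 6*y + 5)/(y^2 - 4*y - 12)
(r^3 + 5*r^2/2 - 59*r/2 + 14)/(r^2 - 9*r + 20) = (2*r^2 + 13*r - 7)/(2*(r - 5))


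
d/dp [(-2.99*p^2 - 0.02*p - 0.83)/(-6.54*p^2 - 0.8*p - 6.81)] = (2.2612*p^2 + 29.8674*p - 0.5278)/(42.7716*p^4 + 10.464*p^3 + 89.7148*p^2 + 10.896*p + 46.3761)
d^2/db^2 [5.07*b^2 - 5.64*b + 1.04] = 10.1400000000000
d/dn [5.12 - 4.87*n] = -4.87000000000000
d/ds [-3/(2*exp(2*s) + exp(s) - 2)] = (12*exp(s) + 3)*exp(s)/(2*exp(2*s) + exp(s) - 2)^2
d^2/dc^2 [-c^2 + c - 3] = -2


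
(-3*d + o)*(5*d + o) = -15*d^2 + 2*d*o + o^2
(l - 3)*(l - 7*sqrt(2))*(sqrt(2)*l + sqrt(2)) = sqrt(2)*l^3 - 14*l^2 - 2*sqrt(2)*l^2 - 3*sqrt(2)*l + 28*l + 42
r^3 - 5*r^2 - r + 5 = (r - 5)*(r - 1)*(r + 1)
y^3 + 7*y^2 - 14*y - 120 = (y - 4)*(y + 5)*(y + 6)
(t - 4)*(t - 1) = t^2 - 5*t + 4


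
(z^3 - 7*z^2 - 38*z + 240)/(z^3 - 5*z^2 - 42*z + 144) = (z - 5)/(z - 3)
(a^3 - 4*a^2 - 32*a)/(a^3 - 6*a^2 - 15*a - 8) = a*(a + 4)/(a^2 + 2*a + 1)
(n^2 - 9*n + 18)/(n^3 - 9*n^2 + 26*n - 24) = (n - 6)/(n^2 - 6*n + 8)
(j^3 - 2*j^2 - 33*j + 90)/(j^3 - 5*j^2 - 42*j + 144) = (j - 5)/(j - 8)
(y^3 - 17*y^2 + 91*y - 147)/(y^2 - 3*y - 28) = (y^2 - 10*y + 21)/(y + 4)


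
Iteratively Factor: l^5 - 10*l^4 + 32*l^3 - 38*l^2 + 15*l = (l - 5)*(l^4 - 5*l^3 + 7*l^2 - 3*l) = (l - 5)*(l - 1)*(l^3 - 4*l^2 + 3*l) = (l - 5)*(l - 1)^2*(l^2 - 3*l) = (l - 5)*(l - 3)*(l - 1)^2*(l)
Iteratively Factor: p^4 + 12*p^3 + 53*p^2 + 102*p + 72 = (p + 4)*(p^3 + 8*p^2 + 21*p + 18) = (p + 3)*(p + 4)*(p^2 + 5*p + 6) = (p + 3)^2*(p + 4)*(p + 2)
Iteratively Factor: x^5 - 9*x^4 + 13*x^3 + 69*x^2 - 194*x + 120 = (x - 4)*(x^4 - 5*x^3 - 7*x^2 + 41*x - 30) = (x - 4)*(x - 2)*(x^3 - 3*x^2 - 13*x + 15) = (x - 4)*(x - 2)*(x + 3)*(x^2 - 6*x + 5) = (x - 4)*(x - 2)*(x - 1)*(x + 3)*(x - 5)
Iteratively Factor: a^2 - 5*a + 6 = (a - 2)*(a - 3)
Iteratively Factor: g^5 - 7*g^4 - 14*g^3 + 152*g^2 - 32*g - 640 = (g + 4)*(g^4 - 11*g^3 + 30*g^2 + 32*g - 160) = (g - 4)*(g + 4)*(g^3 - 7*g^2 + 2*g + 40) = (g - 4)*(g + 2)*(g + 4)*(g^2 - 9*g + 20) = (g - 4)^2*(g + 2)*(g + 4)*(g - 5)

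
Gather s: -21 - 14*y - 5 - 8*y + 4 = -22*y - 22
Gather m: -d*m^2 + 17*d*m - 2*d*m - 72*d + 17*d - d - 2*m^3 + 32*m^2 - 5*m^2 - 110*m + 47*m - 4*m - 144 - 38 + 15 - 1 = -56*d - 2*m^3 + m^2*(27 - d) + m*(15*d - 67) - 168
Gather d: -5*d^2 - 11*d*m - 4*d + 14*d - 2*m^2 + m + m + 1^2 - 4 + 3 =-5*d^2 + d*(10 - 11*m) - 2*m^2 + 2*m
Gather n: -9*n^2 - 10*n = -9*n^2 - 10*n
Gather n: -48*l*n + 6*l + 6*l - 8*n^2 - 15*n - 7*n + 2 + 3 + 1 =12*l - 8*n^2 + n*(-48*l - 22) + 6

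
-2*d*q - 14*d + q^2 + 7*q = (-2*d + q)*(q + 7)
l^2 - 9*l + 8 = (l - 8)*(l - 1)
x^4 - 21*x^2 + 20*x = x*(x - 4)*(x - 1)*(x + 5)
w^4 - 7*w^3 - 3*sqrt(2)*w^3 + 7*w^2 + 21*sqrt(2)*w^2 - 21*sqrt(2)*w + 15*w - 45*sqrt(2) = (w - 5)*(w - 3)*(w + 1)*(w - 3*sqrt(2))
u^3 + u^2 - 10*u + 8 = (u - 2)*(u - 1)*(u + 4)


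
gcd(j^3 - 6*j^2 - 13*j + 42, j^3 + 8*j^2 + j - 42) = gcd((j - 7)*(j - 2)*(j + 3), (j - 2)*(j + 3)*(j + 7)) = j^2 + j - 6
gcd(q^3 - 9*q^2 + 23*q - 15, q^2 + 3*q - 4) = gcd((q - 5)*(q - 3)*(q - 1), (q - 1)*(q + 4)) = q - 1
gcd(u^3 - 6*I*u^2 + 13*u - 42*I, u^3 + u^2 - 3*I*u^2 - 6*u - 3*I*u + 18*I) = 1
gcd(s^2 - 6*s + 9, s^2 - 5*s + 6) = s - 3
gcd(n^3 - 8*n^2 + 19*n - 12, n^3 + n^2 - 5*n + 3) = n - 1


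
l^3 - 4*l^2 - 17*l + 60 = (l - 5)*(l - 3)*(l + 4)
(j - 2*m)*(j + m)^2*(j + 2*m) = j^4 + 2*j^3*m - 3*j^2*m^2 - 8*j*m^3 - 4*m^4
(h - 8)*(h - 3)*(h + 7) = h^3 - 4*h^2 - 53*h + 168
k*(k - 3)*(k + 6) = k^3 + 3*k^2 - 18*k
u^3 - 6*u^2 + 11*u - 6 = (u - 3)*(u - 2)*(u - 1)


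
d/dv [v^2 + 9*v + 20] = 2*v + 9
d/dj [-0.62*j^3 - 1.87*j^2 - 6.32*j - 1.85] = -1.86*j^2 - 3.74*j - 6.32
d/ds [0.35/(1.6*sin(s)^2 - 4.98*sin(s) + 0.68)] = (1.743 - 1.12*sin(s))*cos(s)/(1.6*sin(s)^2 - 4.98*sin(s) + 0.68)^2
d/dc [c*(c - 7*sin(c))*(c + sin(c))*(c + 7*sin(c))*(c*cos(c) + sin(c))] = -c^5*sin(c) - 2*c^4*sin(c)^2 + 6*c^4*cos(c) + c^4 + 147*c^3*sin(c)^3 + 6*c^3*sin(c)*cos(c) - 94*c^3*sin(c) + 196*c^2*sin(c)^4 - 294*c^2*sin(c)^2*cos(c) - 144*c^2*sin(c)^2 - 294*c*sin(c)^3*cos(c) - 98*c*sin(c)^3 - 49*sin(c)^4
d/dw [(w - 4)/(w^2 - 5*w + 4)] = -1/(w^2 - 2*w + 1)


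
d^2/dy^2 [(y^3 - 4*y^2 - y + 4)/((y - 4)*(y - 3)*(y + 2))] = 2*(y^3 + 15*y^2 + 3*y + 29)/(y^6 - 3*y^5 - 15*y^4 + 35*y^3 + 90*y^2 - 108*y - 216)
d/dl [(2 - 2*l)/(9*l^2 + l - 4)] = 2*(-9*l^2 - l + (l - 1)*(18*l + 1) + 4)/(9*l^2 + l - 4)^2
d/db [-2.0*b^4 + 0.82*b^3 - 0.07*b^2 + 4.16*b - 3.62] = -8.0*b^3 + 2.46*b^2 - 0.14*b + 4.16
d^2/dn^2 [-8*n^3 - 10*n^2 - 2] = -48*n - 20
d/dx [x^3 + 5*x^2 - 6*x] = 3*x^2 + 10*x - 6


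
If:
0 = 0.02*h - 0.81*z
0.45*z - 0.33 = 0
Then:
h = 29.70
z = 0.73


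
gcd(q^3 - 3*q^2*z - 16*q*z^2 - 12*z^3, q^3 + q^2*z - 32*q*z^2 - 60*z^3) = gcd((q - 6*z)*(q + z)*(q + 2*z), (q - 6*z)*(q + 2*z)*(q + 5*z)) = -q^2 + 4*q*z + 12*z^2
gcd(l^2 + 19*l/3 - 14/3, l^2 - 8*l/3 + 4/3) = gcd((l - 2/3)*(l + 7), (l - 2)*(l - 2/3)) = l - 2/3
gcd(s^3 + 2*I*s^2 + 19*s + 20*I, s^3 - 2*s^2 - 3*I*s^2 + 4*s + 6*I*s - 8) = s^2 - 3*I*s + 4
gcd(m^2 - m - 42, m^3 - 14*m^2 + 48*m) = 1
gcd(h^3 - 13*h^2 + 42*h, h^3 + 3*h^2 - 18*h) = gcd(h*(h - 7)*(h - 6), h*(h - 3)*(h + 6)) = h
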